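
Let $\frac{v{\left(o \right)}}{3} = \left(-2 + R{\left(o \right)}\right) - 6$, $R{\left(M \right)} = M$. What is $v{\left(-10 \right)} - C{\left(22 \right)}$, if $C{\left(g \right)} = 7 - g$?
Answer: $-39$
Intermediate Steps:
$v{\left(o \right)} = -24 + 3 o$ ($v{\left(o \right)} = 3 \left(\left(-2 + o\right) - 6\right) = 3 \left(-8 + o\right) = -24 + 3 o$)
$v{\left(-10 \right)} - C{\left(22 \right)} = \left(-24 + 3 \left(-10\right)\right) - \left(7 - 22\right) = \left(-24 - 30\right) - \left(7 - 22\right) = -54 - -15 = -54 + 15 = -39$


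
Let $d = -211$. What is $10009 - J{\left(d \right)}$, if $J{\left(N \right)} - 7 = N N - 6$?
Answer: $-34513$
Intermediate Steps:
$J{\left(N \right)} = 1 + N^{2}$ ($J{\left(N \right)} = 7 + \left(N N - 6\right) = 7 + \left(N^{2} - 6\right) = 7 + \left(-6 + N^{2}\right) = 1 + N^{2}$)
$10009 - J{\left(d \right)} = 10009 - \left(1 + \left(-211\right)^{2}\right) = 10009 - \left(1 + 44521\right) = 10009 - 44522 = -34513$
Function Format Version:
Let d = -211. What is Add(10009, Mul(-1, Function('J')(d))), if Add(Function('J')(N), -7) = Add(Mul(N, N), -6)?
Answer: -34513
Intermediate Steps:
Function('J')(N) = Add(1, Pow(N, 2)) (Function('J')(N) = Add(7, Add(Mul(N, N), -6)) = Add(7, Add(Pow(N, 2), -6)) = Add(7, Add(-6, Pow(N, 2))) = Add(1, Pow(N, 2)))
Add(10009, Mul(-1, Function('J')(d))) = Add(10009, Mul(-1, Add(1, Pow(-211, 2)))) = Add(10009, Mul(-1, Add(1, 44521))) = Add(10009, Mul(-1, 44522)) = Add(10009, -44522) = -34513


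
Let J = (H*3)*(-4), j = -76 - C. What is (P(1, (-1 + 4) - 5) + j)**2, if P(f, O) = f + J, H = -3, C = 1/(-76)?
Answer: 8779369/5776 ≈ 1520.0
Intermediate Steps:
C = -1/76 ≈ -0.013158
j = -5775/76 (j = -76 - 1*(-1/76) = -76 + 1/76 = -5775/76 ≈ -75.987)
J = 36 (J = -3*3*(-4) = -9*(-4) = 36)
P(f, O) = 36 + f (P(f, O) = f + 36 = 36 + f)
(P(1, (-1 + 4) - 5) + j)**2 = ((36 + 1) - 5775/76)**2 = (37 - 5775/76)**2 = (-2963/76)**2 = 8779369/5776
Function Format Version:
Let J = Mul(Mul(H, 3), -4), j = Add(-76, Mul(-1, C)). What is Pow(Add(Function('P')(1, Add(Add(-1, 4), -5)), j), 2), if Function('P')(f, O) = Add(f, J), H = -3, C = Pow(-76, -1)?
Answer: Rational(8779369, 5776) ≈ 1520.0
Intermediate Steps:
C = Rational(-1, 76) ≈ -0.013158
j = Rational(-5775, 76) (j = Add(-76, Mul(-1, Rational(-1, 76))) = Add(-76, Rational(1, 76)) = Rational(-5775, 76) ≈ -75.987)
J = 36 (J = Mul(Mul(-3, 3), -4) = Mul(-9, -4) = 36)
Function('P')(f, O) = Add(36, f) (Function('P')(f, O) = Add(f, 36) = Add(36, f))
Pow(Add(Function('P')(1, Add(Add(-1, 4), -5)), j), 2) = Pow(Add(Add(36, 1), Rational(-5775, 76)), 2) = Pow(Add(37, Rational(-5775, 76)), 2) = Pow(Rational(-2963, 76), 2) = Rational(8779369, 5776)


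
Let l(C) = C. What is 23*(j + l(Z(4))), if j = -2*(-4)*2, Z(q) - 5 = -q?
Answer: 391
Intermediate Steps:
Z(q) = 5 - q
j = 16 (j = 8*2 = 16)
23*(j + l(Z(4))) = 23*(16 + (5 - 1*4)) = 23*(16 + (5 - 4)) = 23*(16 + 1) = 23*17 = 391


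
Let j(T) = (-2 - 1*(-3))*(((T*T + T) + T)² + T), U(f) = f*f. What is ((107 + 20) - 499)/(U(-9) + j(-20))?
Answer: -372/129661 ≈ -0.0028690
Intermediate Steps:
U(f) = f²
j(T) = T + (T² + 2*T)² (j(T) = (-2 + 3)*(((T² + T) + T)² + T) = 1*(((T + T²) + T)² + T) = 1*((T² + 2*T)² + T) = 1*(T + (T² + 2*T)²) = T + (T² + 2*T)²)
((107 + 20) - 499)/(U(-9) + j(-20)) = ((107 + 20) - 499)/((-9)² - 20*(1 - 20*(2 - 20)²)) = (127 - 499)/(81 - 20*(1 - 20*(-18)²)) = -372/(81 - 20*(1 - 20*324)) = -372/(81 - 20*(1 - 6480)) = -372/(81 - 20*(-6479)) = -372/(81 + 129580) = -372/129661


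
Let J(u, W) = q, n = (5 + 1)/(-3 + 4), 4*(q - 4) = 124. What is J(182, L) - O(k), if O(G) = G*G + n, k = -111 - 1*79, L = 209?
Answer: -36071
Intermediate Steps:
q = 35 (q = 4 + (¼)*124 = 4 + 31 = 35)
n = 6 (n = 6/1 = 6*1 = 6)
J(u, W) = 35
k = -190 (k = -111 - 79 = -190)
O(G) = 6 + G² (O(G) = G*G + 6 = G² + 6 = 6 + G²)
J(182, L) - O(k) = 35 - (6 + (-190)²) = 35 - (6 + 36100) = 35 - 1*36106 = 35 - 36106 = -36071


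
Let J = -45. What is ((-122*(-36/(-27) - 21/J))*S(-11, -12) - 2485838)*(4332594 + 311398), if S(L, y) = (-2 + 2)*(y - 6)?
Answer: -11544211785296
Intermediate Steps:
S(L, y) = 0 (S(L, y) = 0*(-6 + y) = 0)
((-122*(-36/(-27) - 21/J))*S(-11, -12) - 2485838)*(4332594 + 311398) = (-122*(-36/(-27) - 21/(-45))*0 - 2485838)*(4332594 + 311398) = (-122*(-36*(-1/27) - 21*(-1/45))*0 - 2485838)*4643992 = (-122*(4/3 + 7/15)*0 - 2485838)*4643992 = (-122*9/5*0 - 2485838)*4643992 = (-1098/5*0 - 2485838)*4643992 = (0 - 2485838)*4643992 = -2485838*4643992 = -11544211785296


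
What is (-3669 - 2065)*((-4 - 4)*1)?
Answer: 45872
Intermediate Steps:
(-3669 - 2065)*((-4 - 4)*1) = -(-45872) = -5734*(-8) = 45872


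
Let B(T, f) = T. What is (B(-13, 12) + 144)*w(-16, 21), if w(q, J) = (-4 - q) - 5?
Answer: 917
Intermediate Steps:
w(q, J) = -9 - q
(B(-13, 12) + 144)*w(-16, 21) = (-13 + 144)*(-9 - 1*(-16)) = 131*(-9 + 16) = 131*7 = 917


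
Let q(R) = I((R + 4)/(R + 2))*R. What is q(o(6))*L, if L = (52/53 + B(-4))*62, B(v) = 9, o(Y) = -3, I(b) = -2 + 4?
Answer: -196788/53 ≈ -3713.0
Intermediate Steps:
I(b) = 2
L = 32798/53 (L = (52/53 + 9)*62 = (529/53)*62 = 32798/53 ≈ 618.83)
q(R) = 2*R
q(o(6))*L = (2*(-3))*(32798/53) = -6*32798/53 = -196788/53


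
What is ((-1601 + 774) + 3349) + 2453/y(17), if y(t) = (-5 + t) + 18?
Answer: 78113/30 ≈ 2603.8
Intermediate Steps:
y(t) = 13 + t
((-1601 + 774) + 3349) + 2453/y(17) = ((-1601 + 774) + 3349) + 2453/(13 + 17) = (-827 + 3349) + 2453/30 = 2522 + 2453*(1/30) = 2522 + 2453/30 = 78113/30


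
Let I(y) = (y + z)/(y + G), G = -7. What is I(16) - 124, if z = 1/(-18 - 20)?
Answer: -41801/342 ≈ -122.23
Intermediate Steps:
z = -1/38 (z = 1/(-38) = -1/38 ≈ -0.026316)
I(y) = (-1/38 + y)/(-7 + y) (I(y) = (y - 1/38)/(y - 7) = (-1/38 + y)/(-7 + y))
I(16) - 124 = (-1/38 + 16)/(-7 + 16) - 124 = (607/38)/9 - 124 = (1/9)*(607/38) - 124 = 607/342 - 124 = -41801/342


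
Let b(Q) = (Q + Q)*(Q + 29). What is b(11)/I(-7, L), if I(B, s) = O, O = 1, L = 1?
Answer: 880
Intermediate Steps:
I(B, s) = 1
b(Q) = 2*Q*(29 + Q) (b(Q) = (2*Q)*(29 + Q) = 2*Q*(29 + Q))
b(11)/I(-7, L) = (2*11*(29 + 11))/1 = (2*11*40)*1 = 880*1 = 880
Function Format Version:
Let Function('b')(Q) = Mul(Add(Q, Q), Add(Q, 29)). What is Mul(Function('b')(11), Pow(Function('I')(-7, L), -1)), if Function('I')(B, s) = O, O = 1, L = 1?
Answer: 880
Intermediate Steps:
Function('I')(B, s) = 1
Function('b')(Q) = Mul(2, Q, Add(29, Q)) (Function('b')(Q) = Mul(Mul(2, Q), Add(29, Q)) = Mul(2, Q, Add(29, Q)))
Mul(Function('b')(11), Pow(Function('I')(-7, L), -1)) = Mul(Mul(2, 11, Add(29, 11)), Pow(1, -1)) = Mul(Mul(2, 11, 40), 1) = Mul(880, 1) = 880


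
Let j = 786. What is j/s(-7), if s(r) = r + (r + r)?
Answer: -262/7 ≈ -37.429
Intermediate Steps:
s(r) = 3*r (s(r) = r + 2*r = 3*r)
j/s(-7) = 786/((3*(-7))) = 786/(-21) = 786*(-1/21) = -262/7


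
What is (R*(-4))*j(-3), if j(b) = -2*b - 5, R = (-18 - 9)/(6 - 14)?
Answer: -27/2 ≈ -13.500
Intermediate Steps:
R = 27/8 (R = -27/(-8) = -27*(-⅛) = 27/8 ≈ 3.3750)
j(b) = -5 - 2*b
(R*(-4))*j(-3) = ((27/8)*(-4))*(-5 - 2*(-3)) = -27*(-5 + 6)/2 = -27/2*1 = -27/2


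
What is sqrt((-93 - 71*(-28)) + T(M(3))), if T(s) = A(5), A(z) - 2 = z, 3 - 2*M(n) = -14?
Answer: sqrt(1902) ≈ 43.612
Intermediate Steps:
M(n) = 17/2 (M(n) = 3/2 - 1/2*(-14) = 3/2 + 7 = 17/2)
A(z) = 2 + z
T(s) = 7 (T(s) = 2 + 5 = 7)
sqrt((-93 - 71*(-28)) + T(M(3))) = sqrt((-93 - 71*(-28)) + 7) = sqrt((-93 + 1988) + 7) = sqrt(1895 + 7) = sqrt(1902)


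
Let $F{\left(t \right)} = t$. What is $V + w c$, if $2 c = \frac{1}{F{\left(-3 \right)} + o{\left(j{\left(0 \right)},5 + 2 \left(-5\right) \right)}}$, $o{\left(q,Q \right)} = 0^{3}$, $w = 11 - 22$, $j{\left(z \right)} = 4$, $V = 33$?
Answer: $\frac{209}{6} \approx 34.833$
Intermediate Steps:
$w = -11$
$o{\left(q,Q \right)} = 0$
$c = - \frac{1}{6}$ ($c = \frac{1}{2 \left(-3 + 0\right)} = \frac{1}{2 \left(-3\right)} = \frac{1}{2} \left(- \frac{1}{3}\right) = - \frac{1}{6} \approx -0.16667$)
$V + w c = 33 - - \frac{11}{6} = 33 + \frac{11}{6} = \frac{209}{6}$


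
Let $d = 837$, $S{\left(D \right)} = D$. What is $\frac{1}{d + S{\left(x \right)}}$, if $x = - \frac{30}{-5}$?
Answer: $\frac{1}{843} \approx 0.0011862$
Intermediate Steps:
$x = 6$ ($x = \left(-30\right) \left(- \frac{1}{5}\right) = 6$)
$\frac{1}{d + S{\left(x \right)}} = \frac{1}{837 + 6} = \frac{1}{843}$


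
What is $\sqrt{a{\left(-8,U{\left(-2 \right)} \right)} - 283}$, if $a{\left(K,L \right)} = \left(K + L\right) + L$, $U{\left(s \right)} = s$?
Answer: $i \sqrt{295} \approx 17.176 i$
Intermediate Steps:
$a{\left(K,L \right)} = K + 2 L$
$\sqrt{a{\left(-8,U{\left(-2 \right)} \right)} - 283} = \sqrt{\left(-8 + 2 \left(-2\right)\right) - 283} = \sqrt{\left(-8 - 4\right) - 283} = \sqrt{-12 - 283} = \sqrt{-295} = i \sqrt{295}$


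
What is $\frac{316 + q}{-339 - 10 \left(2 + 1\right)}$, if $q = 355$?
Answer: $- \frac{671}{369} \approx -1.8184$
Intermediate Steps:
$\frac{316 + q}{-339 - 10 \left(2 + 1\right)} = \frac{316 + 355}{-339 - 10 \left(2 + 1\right)} = \frac{671}{-339 - 30} = \frac{671}{-369} = 671 \left(- \frac{1}{369}\right) = - \frac{671}{369}$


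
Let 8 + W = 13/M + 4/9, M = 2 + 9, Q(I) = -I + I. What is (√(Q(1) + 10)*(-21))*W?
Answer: 4417*√10/33 ≈ 423.27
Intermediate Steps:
Q(I) = 0
M = 11
W = -631/99 (W = -8 + (13/11 + 4/9) = -8 + 161/99 = -631/99 ≈ -6.3737)
(√(Q(1) + 10)*(-21))*W = (√(0 + 10)*(-21))*(-631/99) = (√10*(-21))*(-631/99) = -21*√10*(-631/99) = 4417*√10/33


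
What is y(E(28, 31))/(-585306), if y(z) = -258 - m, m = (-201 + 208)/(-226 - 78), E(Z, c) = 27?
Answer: 78425/177933024 ≈ 0.00044076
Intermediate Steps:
m = -7/304 (m = 7/(-304) = 7*(-1/304) = -7/304 ≈ -0.023026)
y(z) = -78425/304 (y(z) = -258 - 1*(-7/304) = -258 + 7/304 = -78425/304)
y(E(28, 31))/(-585306) = -78425/304/(-585306) = -78425/304*(-1/585306) = 78425/177933024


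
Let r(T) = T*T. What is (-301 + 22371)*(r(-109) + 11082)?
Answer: 506793410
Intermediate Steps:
r(T) = T²
(-301 + 22371)*(r(-109) + 11082) = (-301 + 22371)*((-109)² + 11082) = 22070*(11881 + 11082) = 22070*22963 = 506793410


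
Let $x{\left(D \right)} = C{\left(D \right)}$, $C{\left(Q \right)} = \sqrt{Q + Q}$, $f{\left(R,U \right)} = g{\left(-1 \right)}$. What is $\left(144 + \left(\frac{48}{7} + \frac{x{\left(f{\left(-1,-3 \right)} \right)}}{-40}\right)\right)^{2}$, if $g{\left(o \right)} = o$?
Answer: $\frac{892108751}{39200} - \frac{264 i \sqrt{2}}{35} \approx 22758.0 - 10.667 i$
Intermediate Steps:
$f{\left(R,U \right)} = -1$
$C{\left(Q \right)} = \sqrt{2} \sqrt{Q}$ ($C{\left(Q \right)} = \sqrt{2 Q} = \sqrt{2} \sqrt{Q}$)
$x{\left(D \right)} = \sqrt{2} \sqrt{D}$
$\left(144 + \left(\frac{48}{7} + \frac{x{\left(f{\left(-1,-3 \right)} \right)}}{-40}\right)\right)^{2} = \left(144 + \left(\frac{48}{7} + \frac{\sqrt{2} \sqrt{-1}}{-40}\right)\right)^{2} = \left(144 + \left(48 \cdot \frac{1}{7} + \sqrt{2} i \left(- \frac{1}{40}\right)\right)\right)^{2} = \left(144 + \left(\frac{48}{7} + i \sqrt{2} \left(- \frac{1}{40}\right)\right)\right)^{2} = \left(144 + \left(\frac{48}{7} - \frac{i \sqrt{2}}{40}\right)\right)^{2} = \left(\frac{1056}{7} - \frac{i \sqrt{2}}{40}\right)^{2}$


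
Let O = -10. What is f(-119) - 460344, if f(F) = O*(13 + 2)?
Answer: -460494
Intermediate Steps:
f(F) = -150 (f(F) = -10*(13 + 2) = -10*15 = -150)
f(-119) - 460344 = -150 - 460344 = -460494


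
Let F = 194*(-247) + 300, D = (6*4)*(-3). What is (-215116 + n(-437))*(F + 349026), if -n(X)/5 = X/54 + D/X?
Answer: -764878856311952/11799 ≈ -6.4826e+10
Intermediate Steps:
D = -72 (D = 24*(-3) = -72)
n(X) = 360/X - 5*X/54 (n(X) = -5*(X/54 - 72/X) = -5*(-72/X + X/54) = 360/X - 5*X/54)
F = -47618 (F = -47918 + 300 = -47618)
(-215116 + n(-437))*(F + 349026) = (-215116 + (360/(-437) - 5/54*(-437)))*(-47618 + 349026) = (-215116 + (360*(-1/437) + 2185/54))*301408 = (-215116 + (-360/437 + 2185/54))*301408 = (-215116 + 935405/23598)*301408 = -5075371963/23598*301408 = -764878856311952/11799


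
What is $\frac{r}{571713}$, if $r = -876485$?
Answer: $- \frac{876485}{571713} \approx -1.5331$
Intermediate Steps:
$\frac{r}{571713} = - \frac{876485}{571713}$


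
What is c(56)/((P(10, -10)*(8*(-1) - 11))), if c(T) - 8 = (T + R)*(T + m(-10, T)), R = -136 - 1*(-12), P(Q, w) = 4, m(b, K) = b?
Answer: 780/19 ≈ 41.053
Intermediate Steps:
R = -124 (R = -136 + 12 = -124)
c(T) = 8 + (-124 + T)*(-10 + T) (c(T) = 8 + (T - 124)*(T - 10) = 8 + (-124 + T)*(-10 + T))
c(56)/((P(10, -10)*(8*(-1) - 11))) = (1248 + 56² - 134*56)/((4*(8*(-1) - 11))) = (1248 + 3136 - 7504)/((4*(-8 - 11))) = -3120/(4*(-19)) = -3120/(-76) = -3120*(-1/76) = 780/19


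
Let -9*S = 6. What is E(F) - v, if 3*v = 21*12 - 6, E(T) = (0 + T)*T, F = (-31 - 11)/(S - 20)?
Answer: -74833/961 ≈ -77.870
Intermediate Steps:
S = -2/3 (S = -1/9*6 = -2/3 ≈ -0.66667)
F = 63/31 (F = (-31 - 11)/(-2/3 - 20) = -42/(-62/3) = -42*(-3/62) = 63/31 ≈ 2.0323)
E(T) = T**2 (E(T) = T*T = T**2)
v = 82 (v = (21*12 - 6)/3 = (252 - 6)/3 = (1/3)*246 = 82)
E(F) - v = (63/31)**2 - 1*82 = 3969/961 - 82 = -74833/961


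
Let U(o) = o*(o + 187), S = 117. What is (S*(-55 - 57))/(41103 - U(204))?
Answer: 624/1841 ≈ 0.33895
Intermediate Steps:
U(o) = o*(187 + o)
(S*(-55 - 57))/(41103 - U(204)) = (117*(-55 - 57))/(41103 - 204*(187 + 204)) = (117*(-112))/(41103 - 204*391) = -13104/(41103 - 1*79764) = -13104/(41103 - 79764) = -13104/(-38661) = -13104*(-1/38661) = 624/1841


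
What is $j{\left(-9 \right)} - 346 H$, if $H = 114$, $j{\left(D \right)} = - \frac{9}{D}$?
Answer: $-39443$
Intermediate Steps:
$j{\left(-9 \right)} - 346 H = - \frac{9}{-9} - 39444 = \left(-9\right) \left(- \frac{1}{9}\right) - 39444 = 1 - 39444 = -39443$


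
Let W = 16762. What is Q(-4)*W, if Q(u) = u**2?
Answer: 268192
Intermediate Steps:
Q(-4)*W = (-4)**2*16762 = 16*16762 = 268192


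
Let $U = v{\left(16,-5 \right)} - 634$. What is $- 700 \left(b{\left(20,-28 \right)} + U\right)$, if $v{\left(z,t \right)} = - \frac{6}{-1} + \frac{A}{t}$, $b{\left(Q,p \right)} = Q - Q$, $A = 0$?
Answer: $439600$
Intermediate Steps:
$b{\left(Q,p \right)} = 0$
$v{\left(z,t \right)} = 6$ ($v{\left(z,t \right)} = - \frac{6}{-1} + \frac{0}{t} = \left(-6\right) \left(-1\right) + 0 = 6 + 0 = 6$)
$U = -628$ ($U = 6 - 634 = -628$)
$- 700 \left(b{\left(20,-28 \right)} + U\right) = - 700 \left(0 - 628\right) = \left(-700\right) \left(-628\right) = 439600$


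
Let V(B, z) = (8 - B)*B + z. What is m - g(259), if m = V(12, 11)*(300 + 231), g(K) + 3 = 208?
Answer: -19852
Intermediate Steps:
g(K) = 205 (g(K) = -3 + 208 = 205)
V(B, z) = z + B*(8 - B) (V(B, z) = B*(8 - B) + z = z + B*(8 - B))
m = -19647 (m = (11 - 1*12² + 8*12)*(300 + 231) = (11 - 1*144 + 96)*531 = (11 - 144 + 96)*531 = -37*531 = -19647)
m - g(259) = -19647 - 1*205 = -19647 - 205 = -19852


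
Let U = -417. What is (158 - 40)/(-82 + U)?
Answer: -118/499 ≈ -0.23647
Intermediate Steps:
(158 - 40)/(-82 + U) = (158 - 40)/(-82 - 417) = 118/(-499) = 118*(-1/499) = -118/499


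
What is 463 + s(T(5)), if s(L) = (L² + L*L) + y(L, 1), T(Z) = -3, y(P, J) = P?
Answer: 478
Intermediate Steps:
s(L) = L + 2*L² (s(L) = (L² + L*L) + L = (L² + L²) + L = 2*L² + L = L + 2*L²)
463 + s(T(5)) = 463 - 3*(1 + 2*(-3)) = 463 - 3*(1 - 6) = 463 - 3*(-5) = 463 + 15 = 478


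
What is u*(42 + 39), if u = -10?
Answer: -810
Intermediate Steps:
u*(42 + 39) = -10*(42 + 39) = -10*81 = -810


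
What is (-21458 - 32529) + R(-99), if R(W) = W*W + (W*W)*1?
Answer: -34385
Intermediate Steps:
R(W) = 2*W² (R(W) = W² + W²*1 = W² + W² = 2*W²)
(-21458 - 32529) + R(-99) = (-21458 - 32529) + 2*(-99)² = -53987 + 2*9801 = -53987 + 19602 = -34385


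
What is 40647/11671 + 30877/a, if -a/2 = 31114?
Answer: 2169016049/726262988 ≈ 2.9865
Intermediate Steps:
a = -62228 (a = -2*31114 = -62228)
40647/11671 + 30877/a = 40647/11671 + 30877/(-62228) = 40647*(1/11671) + 30877*(-1/62228) = 40647/11671 - 30877/62228 = 2169016049/726262988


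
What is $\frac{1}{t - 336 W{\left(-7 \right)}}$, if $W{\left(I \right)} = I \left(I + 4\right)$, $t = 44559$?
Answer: $\frac{1}{37503} \approx 2.6665 \cdot 10^{-5}$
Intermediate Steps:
$W{\left(I \right)} = I \left(4 + I\right)$
$\frac{1}{t - 336 W{\left(-7 \right)}} = \frac{1}{44559 - 336 \left(- 7 \left(4 - 7\right)\right)} = \frac{1}{44559 - 336 \left(\left(-7\right) \left(-3\right)\right)} = \frac{1}{44559 - 7056} = \frac{1}{37503}$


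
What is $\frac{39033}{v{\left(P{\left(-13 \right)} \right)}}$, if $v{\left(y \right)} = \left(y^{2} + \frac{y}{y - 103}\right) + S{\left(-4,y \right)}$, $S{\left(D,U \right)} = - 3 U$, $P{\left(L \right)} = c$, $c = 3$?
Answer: $-1301100$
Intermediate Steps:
$P{\left(L \right)} = 3$
$v{\left(y \right)} = y^{2} - 3 y + \frac{y}{-103 + y}$ ($v{\left(y \right)} = \left(y^{2} + \frac{y}{y - 103}\right) - 3 y = \left(y^{2} + \frac{y}{-103 + y}\right) - 3 y = y^{2} - 3 y + \frac{y}{-103 + y}$)
$\frac{39033}{v{\left(P{\left(-13 \right)} \right)}} = \frac{39033}{3 \frac{1}{-103 + 3} \left(310 + 3^{2} - 318\right)} = \frac{39033}{3 \frac{1}{-100} \left(310 + 9 - 318\right)} = \frac{39033}{3 \left(- \frac{1}{100}\right) 1} = \frac{39033}{- \frac{3}{100}} = 39033 \left(- \frac{100}{3}\right) = -1301100$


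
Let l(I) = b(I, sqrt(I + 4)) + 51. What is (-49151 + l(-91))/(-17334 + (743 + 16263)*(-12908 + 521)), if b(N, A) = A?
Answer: 12275/52667664 - I*sqrt(87)/210670656 ≈ 0.00023307 - 4.4275e-8*I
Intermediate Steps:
l(I) = 51 + sqrt(4 + I) (l(I) = sqrt(I + 4) + 51 = sqrt(4 + I) + 51 = 51 + sqrt(4 + I))
(-49151 + l(-91))/(-17334 + (743 + 16263)*(-12908 + 521)) = (-49151 + (51 + sqrt(4 - 91)))/(-17334 + (743 + 16263)*(-12908 + 521)) = (-49151 + (51 + sqrt(-87)))/(-17334 + 17006*(-12387)) = (-49151 + (51 + I*sqrt(87)))/(-17334 - 210653322) = (-49100 + I*sqrt(87))/(-210670656) = (-49100 + I*sqrt(87))*(-1/210670656) = 12275/52667664 - I*sqrt(87)/210670656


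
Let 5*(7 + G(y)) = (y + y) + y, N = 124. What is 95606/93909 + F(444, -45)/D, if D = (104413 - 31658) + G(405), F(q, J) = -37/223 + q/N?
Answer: 48243740791352/47385240204747 ≈ 1.0181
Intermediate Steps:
F(q, J) = -37/223 + q/124
G(y) = -7 + 3*y/5 (G(y) = -7 + ((y + y) + y)/5 = -7 + (2*y + y)/5 = -7 + (3*y)/5 = -7 + 3*y/5)
D = 72991 (D = (104413 - 31658) + (-7 + (⅗)*405) = 72755 + (-7 + 243) = 72755 + 236 = 72991)
95606/93909 + F(444, -45)/D = 95606/93909 + (-37/223 + (1/124)*444)/72991 = 95606*(1/93909) + (-37/223 + 111/31)*(1/72991) = 95606/93909 + (23606/6913)*(1/72991) = 95606/93909 + 23606/504586783 = 48243740791352/47385240204747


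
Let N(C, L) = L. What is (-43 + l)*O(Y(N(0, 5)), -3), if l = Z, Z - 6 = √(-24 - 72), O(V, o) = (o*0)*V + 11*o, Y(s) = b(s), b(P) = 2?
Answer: 1221 - 132*I*√6 ≈ 1221.0 - 323.33*I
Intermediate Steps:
Y(s) = 2
O(V, o) = 11*o (O(V, o) = 0*V + 11*o = 0 + 11*o = 11*o)
Z = 6 + 4*I*√6 (Z = 6 + √(-24 - 72) = 6 + √(-96) = 6 + 4*I*√6 ≈ 6.0 + 9.798*I)
l = 6 + 4*I*√6 ≈ 6.0 + 9.798*I
(-43 + l)*O(Y(N(0, 5)), -3) = (-43 + (6 + 4*I*√6))*(11*(-3)) = (-37 + 4*I*√6)*(-33) = 1221 - 132*I*√6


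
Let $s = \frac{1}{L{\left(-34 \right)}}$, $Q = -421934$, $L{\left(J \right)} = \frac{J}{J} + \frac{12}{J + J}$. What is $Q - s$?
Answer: $- \frac{5907093}{14} \approx -4.2194 \cdot 10^{5}$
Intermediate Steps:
$L{\left(J \right)} = 1 + \frac{6}{J}$ ($L{\left(J \right)} = 1 + \frac{12}{2 J} = 1 + 12 \frac{1}{2 J} = 1 + \frac{6}{J}$)
$s = \frac{17}{14}$ ($s = \frac{1}{\frac{1}{-34} \left(6 - 34\right)} = \frac{1}{\left(- \frac{1}{34}\right) \left(-28\right)} = \frac{1}{\frac{14}{17}} = \frac{17}{14} \approx 1.2143$)
$Q - s = -421934 - \frac{17}{14} = - \frac{5907093}{14}$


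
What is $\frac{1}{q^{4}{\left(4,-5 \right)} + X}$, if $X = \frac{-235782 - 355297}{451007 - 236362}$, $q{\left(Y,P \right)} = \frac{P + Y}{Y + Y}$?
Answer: $- \frac{879185920}{2420844939} \approx -0.36317$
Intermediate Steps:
$q{\left(Y,P \right)} = \frac{P + Y}{2 Y}$
$X = - \frac{591079}{214645} \approx -2.7537$
$\frac{1}{q^{4}{\left(4,-5 \right)} + X} = \frac{1}{\left(\frac{-5 + 4}{2 \cdot 4}\right)^{4} - \frac{591079}{214645}} = \frac{1}{\left(\frac{1}{2} \cdot \frac{1}{4} \left(-1\right)\right)^{4} - \frac{591079}{214645}} = \frac{1}{\left(- \frac{1}{8}\right)^{4} - \frac{591079}{214645}} = \frac{1}{\frac{1}{4096} - \frac{591079}{214645}} = \frac{1}{- \frac{2420844939}{879185920}} = - \frac{879185920}{2420844939}$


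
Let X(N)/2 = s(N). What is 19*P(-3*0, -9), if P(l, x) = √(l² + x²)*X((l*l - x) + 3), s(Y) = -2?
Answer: -684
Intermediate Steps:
X(N) = -4 (X(N) = 2*(-2) = -4)
P(l, x) = -4*√(l² + x²) (P(l, x) = √(l² + x²)*(-4) = -4*√(l² + x²))
19*P(-3*0, -9) = 19*(-4*√((-3*0)² + (-9)²)) = 19*(-4*√(0² + 81)) = 19*(-4*√(0 + 81)) = 19*(-4*√81) = 19*(-4*9) = 19*(-36) = -684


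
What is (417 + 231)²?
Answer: 419904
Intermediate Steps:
(417 + 231)² = 648² = 419904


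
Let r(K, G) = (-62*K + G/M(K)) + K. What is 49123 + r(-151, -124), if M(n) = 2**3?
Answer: 116637/2 ≈ 58319.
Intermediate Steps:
M(n) = 8
r(K, G) = -61*K + G/8 (r(K, G) = (-62*K + G/8) + K = -61*K + G/8)
49123 + r(-151, -124) = 49123 + (-61*(-151) + (1/8)*(-124)) = 49123 + (9211 - 31/2) = 49123 + 18391/2 = 116637/2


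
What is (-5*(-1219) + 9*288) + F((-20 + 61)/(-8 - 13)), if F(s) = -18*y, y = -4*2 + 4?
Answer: 8759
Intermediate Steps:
y = -4 (y = -8 + 4 = -4)
F(s) = 72 (F(s) = -18*(-4) = 72)
(-5*(-1219) + 9*288) + F((-20 + 61)/(-8 - 13)) = (-5*(-1219) + 9*288) + 72 = (6095 + 2592) + 72 = 8687 + 72 = 8759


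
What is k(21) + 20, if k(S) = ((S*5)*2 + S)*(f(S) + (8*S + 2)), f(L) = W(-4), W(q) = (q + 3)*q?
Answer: 40214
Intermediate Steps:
W(q) = q*(3 + q) (W(q) = (3 + q)*q = q*(3 + q))
f(L) = 4 (f(L) = -4*(3 - 4) = -4*(-1) = 4)
k(S) = 11*S*(6 + 8*S) (k(S) = ((S*5)*2 + S)*(4 + (8*S + 2)) = ((5*S)*2 + S)*(4 + (2 + 8*S)) = (10*S + S)*(6 + 8*S) = (11*S)*(6 + 8*S) = 11*S*(6 + 8*S))
k(21) + 20 = 22*21*(3 + 4*21) + 20 = 22*21*(3 + 84) + 20 = 22*21*87 + 20 = 40194 + 20 = 40214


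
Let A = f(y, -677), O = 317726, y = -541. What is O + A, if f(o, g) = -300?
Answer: 317426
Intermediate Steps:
A = -300
O + A = 317726 - 300 = 317426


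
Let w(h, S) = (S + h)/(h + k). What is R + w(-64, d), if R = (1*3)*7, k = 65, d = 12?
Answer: -31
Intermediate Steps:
R = 21 (R = 3*7 = 21)
w(h, S) = (S + h)/(65 + h) (w(h, S) = (S + h)/(h + 65) = (S + h)/(65 + h))
R + w(-64, d) = 21 + (12 - 64)/(65 - 64) = 21 - 52/1 = 21 + 1*(-52) = 21 - 52 = -31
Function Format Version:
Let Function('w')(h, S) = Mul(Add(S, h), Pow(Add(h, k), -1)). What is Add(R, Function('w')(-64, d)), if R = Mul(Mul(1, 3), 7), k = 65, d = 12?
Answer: -31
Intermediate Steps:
R = 21 (R = Mul(3, 7) = 21)
Function('w')(h, S) = Mul(Pow(Add(65, h), -1), Add(S, h)) (Function('w')(h, S) = Mul(Add(S, h), Pow(Add(h, 65), -1)) = Mul(Add(S, h), Pow(Add(65, h), -1)) = Mul(Pow(Add(65, h), -1), Add(S, h)))
Add(R, Function('w')(-64, d)) = Add(21, Mul(Pow(Add(65, -64), -1), Add(12, -64))) = Add(21, Mul(Pow(1, -1), -52)) = Add(21, Mul(1, -52)) = Add(21, -52) = -31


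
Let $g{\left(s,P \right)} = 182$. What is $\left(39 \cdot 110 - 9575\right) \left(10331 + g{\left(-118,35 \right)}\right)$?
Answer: $-55561205$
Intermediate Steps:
$\left(39 \cdot 110 - 9575\right) \left(10331 + g{\left(-118,35 \right)}\right) = \left(39 \cdot 110 - 9575\right) \left(10331 + 182\right) = \left(4290 - 9575\right) 10513 = \left(-5285\right) 10513 = -55561205$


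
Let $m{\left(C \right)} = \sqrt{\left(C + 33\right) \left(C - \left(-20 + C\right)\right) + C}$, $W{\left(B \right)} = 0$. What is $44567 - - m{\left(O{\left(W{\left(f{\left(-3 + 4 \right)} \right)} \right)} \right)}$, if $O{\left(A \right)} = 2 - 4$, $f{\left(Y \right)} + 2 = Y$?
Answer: $44567 + \sqrt{618} \approx 44592.0$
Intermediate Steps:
$f{\left(Y \right)} = -2 + Y$
$O{\left(A \right)} = -2$ ($O{\left(A \right)} = 2 - 4 = -2$)
$m{\left(C \right)} = \sqrt{660 + 21 C}$ ($m{\left(C \right)} = \sqrt{\left(33 + C\right) 20 + C} = \sqrt{\left(660 + 20 C\right) + C} = \sqrt{660 + 21 C}$)
$44567 - - m{\left(O{\left(W{\left(f{\left(-3 + 4 \right)} \right)} \right)} \right)} = 44567 - - \sqrt{660 + 21 \left(-2\right)} = 44567 - - \sqrt{660 - 42} = 44567 - - \sqrt{618} = 44567 + \sqrt{618}$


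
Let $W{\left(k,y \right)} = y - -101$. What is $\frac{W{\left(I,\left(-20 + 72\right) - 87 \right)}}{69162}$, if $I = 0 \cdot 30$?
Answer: $\frac{11}{11527} \approx 0.00095428$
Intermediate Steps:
$I = 0$
$W{\left(k,y \right)} = 101 + y$ ($W{\left(k,y \right)} = y + 101 = 101 + y$)
$\frac{W{\left(I,\left(-20 + 72\right) - 87 \right)}}{69162} = \frac{101 + \left(\left(-20 + 72\right) - 87\right)}{69162} = \left(101 + \left(52 - 87\right)\right) \frac{1}{69162} = \left(101 - 35\right) \frac{1}{69162} = 66 \cdot \frac{1}{69162} = \frac{11}{11527}$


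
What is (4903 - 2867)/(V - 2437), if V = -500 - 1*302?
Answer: -2036/3239 ≈ -0.62859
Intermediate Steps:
V = -802 (V = -500 - 302 = -802)
(4903 - 2867)/(V - 2437) = (4903 - 2867)/(-802 - 2437) = 2036/(-3239) = 2036*(-1/3239) = -2036/3239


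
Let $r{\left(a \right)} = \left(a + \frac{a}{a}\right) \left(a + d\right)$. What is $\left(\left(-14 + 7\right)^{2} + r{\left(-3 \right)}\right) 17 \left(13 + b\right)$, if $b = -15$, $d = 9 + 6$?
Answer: $-850$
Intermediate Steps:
$d = 15$
$r{\left(a \right)} = \left(1 + a\right) \left(15 + a\right)$ ($r{\left(a \right)} = \left(a + \frac{a}{a}\right) \left(a + 15\right) = \left(a + 1\right) \left(15 + a\right) = \left(1 + a\right) \left(15 + a\right)$)
$\left(\left(-14 + 7\right)^{2} + r{\left(-3 \right)}\right) 17 \left(13 + b\right) = \left(\left(-14 + 7\right)^{2} + \left(15 + \left(-3\right)^{2} + 16 \left(-3\right)\right)\right) 17 \left(13 - 15\right) = \left(\left(-7\right)^{2} + \left(15 + 9 - 48\right)\right) 17 \left(-2\right) = \left(49 - 24\right) \left(-34\right) = 25 \left(-34\right) = -850$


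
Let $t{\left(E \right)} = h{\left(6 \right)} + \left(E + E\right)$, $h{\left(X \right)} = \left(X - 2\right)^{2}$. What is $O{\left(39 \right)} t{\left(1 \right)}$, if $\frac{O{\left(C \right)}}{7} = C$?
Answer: $4914$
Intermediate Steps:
$h{\left(X \right)} = \left(-2 + X\right)^{2}$
$t{\left(E \right)} = 16 + 2 E$ ($t{\left(E \right)} = \left(-2 + 6\right)^{2} + \left(E + E\right) = 4^{2} + 2 E = 16 + 2 E$)
$O{\left(C \right)} = 7 C$
$O{\left(39 \right)} t{\left(1 \right)} = 7 \cdot 39 \left(16 + 2 \cdot 1\right) = 273 \left(16 + 2\right) = 273 \cdot 18 = 4914$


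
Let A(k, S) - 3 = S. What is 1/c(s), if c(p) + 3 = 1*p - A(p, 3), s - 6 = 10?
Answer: ⅐ ≈ 0.14286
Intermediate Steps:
A(k, S) = 3 + S
s = 16 (s = 6 + 10 = 16)
c(p) = -9 + p (c(p) = -3 + (1*p - (3 + 3)) = -3 + (p - 1*6) = -3 + (p - 6) = -3 + (-6 + p) = -9 + p)
1/c(s) = 1/(-9 + 16) = 1/7 = ⅐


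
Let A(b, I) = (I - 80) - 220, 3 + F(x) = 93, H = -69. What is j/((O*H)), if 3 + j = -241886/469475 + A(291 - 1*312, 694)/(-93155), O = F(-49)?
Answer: 10261312957/18105852660750 ≈ 0.00056674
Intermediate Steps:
F(x) = 90 (F(x) = -3 + 93 = 90)
O = 90
A(b, I) = -300 + I (A(b, I) = (-80 + I) - 220 = -300 + I)
j = -30783938871/8746788725 (j = -3 + (-241886/469475 + (-300 + 694)/(-93155)) = -3 + (-241886*1/469475 + 394*(-1/93155)) = -3 + (-241886/469475 - 394/93155) = -3 - 4543572696/8746788725 = -30783938871/8746788725 ≈ -3.5195)
j/((O*H)) = -30783938871/(8746788725*(90*(-69))) = -30783938871/8746788725/(-6210) = -30783938871/8746788725*(-1/6210) = 10261312957/18105852660750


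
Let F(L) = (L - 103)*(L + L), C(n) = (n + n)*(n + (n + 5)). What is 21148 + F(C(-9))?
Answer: 82456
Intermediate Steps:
C(n) = 2*n*(5 + 2*n) (C(n) = (2*n)*(n + (5 + n)) = (2*n)*(5 + 2*n) = 2*n*(5 + 2*n))
F(L) = 2*L*(-103 + L) (F(L) = (-103 + L)*(2*L) = 2*L*(-103 + L))
21148 + F(C(-9)) = 21148 + 2*(2*(-9)*(5 + 2*(-9)))*(-103 + 2*(-9)*(5 + 2*(-9))) = 21148 + 2*(2*(-9)*(5 - 18))*(-103 + 2*(-9)*(5 - 18)) = 21148 + 2*(2*(-9)*(-13))*(-103 + 2*(-9)*(-13)) = 21148 + 2*234*(-103 + 234) = 21148 + 2*234*131 = 21148 + 61308 = 82456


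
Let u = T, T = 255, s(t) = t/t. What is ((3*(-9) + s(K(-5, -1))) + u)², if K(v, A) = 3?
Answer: 52441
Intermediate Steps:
s(t) = 1
u = 255
((3*(-9) + s(K(-5, -1))) + u)² = ((3*(-9) + 1) + 255)² = ((-27 + 1) + 255)² = (-26 + 255)² = 229² = 52441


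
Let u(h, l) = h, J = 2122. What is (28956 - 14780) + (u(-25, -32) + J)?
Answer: 16273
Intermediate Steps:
(28956 - 14780) + (u(-25, -32) + J) = (28956 - 14780) + (-25 + 2122) = 14176 + 2097 = 16273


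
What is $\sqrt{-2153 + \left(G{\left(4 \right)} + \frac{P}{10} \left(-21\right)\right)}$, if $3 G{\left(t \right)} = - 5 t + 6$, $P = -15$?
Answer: $\frac{i \sqrt{76542}}{6} \approx 46.11 i$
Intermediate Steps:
$G{\left(t \right)} = 2 - \frac{5 t}{3}$ ($G{\left(t \right)} = \frac{- 5 t + 6}{3} = \frac{6 - 5 t}{3} = 2 - \frac{5 t}{3}$)
$\sqrt{-2153 + \left(G{\left(4 \right)} + \frac{P}{10} \left(-21\right)\right)} = \sqrt{-2153 + \left(\left(2 - \frac{20}{3}\right) + - \frac{15}{10} \left(-21\right)\right)} = \sqrt{-2153 + \left(\left(2 - \frac{20}{3}\right) + \left(-15\right) \frac{1}{10} \left(-21\right)\right)} = \sqrt{-2153 - - \frac{161}{6}} = \sqrt{-2153 + \left(- \frac{14}{3} + \frac{63}{2}\right)} = \sqrt{-2153 + \frac{161}{6}} = \sqrt{- \frac{12757}{6}} = \frac{i \sqrt{76542}}{6}$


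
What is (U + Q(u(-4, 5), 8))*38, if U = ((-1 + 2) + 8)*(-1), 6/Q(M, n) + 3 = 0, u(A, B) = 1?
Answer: -418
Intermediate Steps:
Q(M, n) = -2 (Q(M, n) = 6/(-3 + 0) = 6/(-3) = 6*(-⅓) = -2)
U = -9 (U = (1 + 8)*(-1) = 9*(-1) = -9)
(U + Q(u(-4, 5), 8))*38 = (-9 - 2)*38 = -11*38 = -418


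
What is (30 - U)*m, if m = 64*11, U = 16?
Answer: 9856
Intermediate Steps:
m = 704
(30 - U)*m = (30 - 1*16)*704 = (30 - 16)*704 = 14*704 = 9856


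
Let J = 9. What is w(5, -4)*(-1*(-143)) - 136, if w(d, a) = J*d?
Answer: 6299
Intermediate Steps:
w(d, a) = 9*d
w(5, -4)*(-1*(-143)) - 136 = (9*5)*(-1*(-143)) - 136 = 45*143 - 136 = 6435 - 136 = 6299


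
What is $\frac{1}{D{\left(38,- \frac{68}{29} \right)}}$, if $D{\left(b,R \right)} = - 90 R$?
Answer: $\frac{29}{6120} \approx 0.0047386$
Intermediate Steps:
$\frac{1}{D{\left(38,- \frac{68}{29} \right)}} = \frac{1}{\left(-90\right) \left(- \frac{68}{29}\right)} = \frac{1}{\frac{6120}{29}} = \frac{29}{6120}$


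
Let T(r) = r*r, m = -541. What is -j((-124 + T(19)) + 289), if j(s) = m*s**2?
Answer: 149681716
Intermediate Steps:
T(r) = r**2
j(s) = -541*s**2
-j((-124 + T(19)) + 289) = -(-541)*((-124 + 19**2) + 289)**2 = -(-541)*((-124 + 361) + 289)**2 = -(-541)*(237 + 289)**2 = -(-541)*526**2 = -(-541)*276676 = -1*(-149681716) = 149681716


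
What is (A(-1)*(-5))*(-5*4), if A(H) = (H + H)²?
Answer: 400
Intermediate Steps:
A(H) = 4*H² (A(H) = (2*H)² = 4*H²)
(A(-1)*(-5))*(-5*4) = ((4*(-1)²)*(-5))*(-5*4) = ((4*1)*(-5))*(-20) = (4*(-5))*(-20) = -20*(-20) = 400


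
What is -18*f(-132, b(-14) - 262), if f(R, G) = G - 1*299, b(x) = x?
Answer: 10350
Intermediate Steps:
f(R, G) = -299 + G (f(R, G) = G - 299 = -299 + G)
-18*f(-132, b(-14) - 262) = -18*(-299 + (-14 - 262)) = -18*(-299 - 276) = -18*(-575) = 10350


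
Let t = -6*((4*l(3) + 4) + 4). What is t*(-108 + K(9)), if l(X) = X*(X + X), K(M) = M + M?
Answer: 43200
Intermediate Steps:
K(M) = 2*M
l(X) = 2*X² (l(X) = X*(2*X) = 2*X²)
t = -480 (t = -6*((4*(2*3²) + 4) + 4) = -6*((4*(2*9) + 4) + 4) = -6*((4*18 + 4) + 4) = -6*((72 + 4) + 4) = -6*(76 + 4) = -6*80 = -480)
t*(-108 + K(9)) = -480*(-108 + 2*9) = -480*(-108 + 18) = -480*(-90) = 43200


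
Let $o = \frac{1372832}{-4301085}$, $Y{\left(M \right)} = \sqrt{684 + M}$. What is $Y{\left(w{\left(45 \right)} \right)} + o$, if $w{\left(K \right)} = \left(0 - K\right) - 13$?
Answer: $- \frac{1372832}{4301085} + \sqrt{626} \approx 24.701$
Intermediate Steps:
$w{\left(K \right)} = -13 - K$ ($w{\left(K \right)} = - K - 13 = -13 - K$)
$o = - \frac{1372832}{4301085}$ ($o = 1372832 \left(- \frac{1}{4301085}\right) = - \frac{1372832}{4301085} \approx -0.31918$)
$Y{\left(w{\left(45 \right)} \right)} + o = \sqrt{684 - 58} - \frac{1372832}{4301085} = \sqrt{626} - \frac{1372832}{4301085} = - \frac{1372832}{4301085} + \sqrt{626}$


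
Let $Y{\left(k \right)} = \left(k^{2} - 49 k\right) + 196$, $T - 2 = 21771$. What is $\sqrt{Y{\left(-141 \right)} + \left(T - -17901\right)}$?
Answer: $2 \sqrt{16665} \approx 258.19$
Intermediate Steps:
$T = 21773$ ($T = 2 + 21771 = 21773$)
$Y{\left(k \right)} = 196 + k^{2} - 49 k$
$\sqrt{Y{\left(-141 \right)} + \left(T - -17901\right)} = \sqrt{\left(196 + \left(-141\right)^{2} - -6909\right) + \left(21773 - -17901\right)} = \sqrt{\left(196 + 19881 + 6909\right) + \left(21773 + 17901\right)} = \sqrt{26986 + 39674} = \sqrt{66660} = 2 \sqrt{16665}$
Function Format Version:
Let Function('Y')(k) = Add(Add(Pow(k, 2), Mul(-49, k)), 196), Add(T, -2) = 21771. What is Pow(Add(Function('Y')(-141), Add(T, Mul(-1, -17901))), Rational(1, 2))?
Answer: Mul(2, Pow(16665, Rational(1, 2))) ≈ 258.19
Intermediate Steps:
T = 21773 (T = Add(2, 21771) = 21773)
Function('Y')(k) = Add(196, Pow(k, 2), Mul(-49, k))
Pow(Add(Function('Y')(-141), Add(T, Mul(-1, -17901))), Rational(1, 2)) = Pow(Add(Add(196, Pow(-141, 2), Mul(-49, -141)), Add(21773, Mul(-1, -17901))), Rational(1, 2)) = Pow(Add(Add(196, 19881, 6909), Add(21773, 17901)), Rational(1, 2)) = Pow(Add(26986, 39674), Rational(1, 2)) = Pow(66660, Rational(1, 2)) = Mul(2, Pow(16665, Rational(1, 2)))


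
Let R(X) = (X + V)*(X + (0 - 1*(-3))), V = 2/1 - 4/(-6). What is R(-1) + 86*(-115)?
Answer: -29660/3 ≈ -9886.7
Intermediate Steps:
V = 8/3 (V = 2*1 - 4*(-⅙) = 2 + ⅔ = 8/3 ≈ 2.6667)
R(X) = (3 + X)*(8/3 + X) (R(X) = (X + 8/3)*(X + (0 - 1*(-3))) = (8/3 + X)*(X + (0 + 3)) = (8/3 + X)*(X + 3) = (8/3 + X)*(3 + X) = (3 + X)*(8/3 + X))
R(-1) + 86*(-115) = (8 + (-1)² + (17/3)*(-1)) + 86*(-115) = (8 + 1 - 17/3) - 9890 = 10/3 - 9890 = -29660/3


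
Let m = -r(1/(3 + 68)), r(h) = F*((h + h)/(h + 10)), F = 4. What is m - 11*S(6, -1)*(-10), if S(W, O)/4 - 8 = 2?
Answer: 3128392/711 ≈ 4400.0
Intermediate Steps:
S(W, O) = 40 (S(W, O) = 32 + 4*2 = 32 + 8 = 40)
r(h) = 8*h/(10 + h) (r(h) = 4*((h + h)/(h + 10)) = 4*((2*h)/(10 + h)) = 4*(2*h/(10 + h)) = 8*h/(10 + h))
m = -8/711 (m = -8/((3 + 68)*(10 + 1/(3 + 68))) = -8/(71*(10 + 1/71)) = -8/(71*711/71) = -8*71/(71*711) = -1*8/711 = -8/711 ≈ -0.011252)
m - 11*S(6, -1)*(-10) = -8/711 - 11*40*(-10) = -8/711 - 440*(-10) = -8/711 - 1*(-4400) = -8/711 + 4400 = 3128392/711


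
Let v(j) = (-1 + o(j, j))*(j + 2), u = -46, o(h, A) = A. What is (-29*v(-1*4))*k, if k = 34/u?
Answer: 4930/23 ≈ 214.35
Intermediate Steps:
k = -17/23 (k = 34/(-46) = 34*(-1/46) = -17/23 ≈ -0.73913)
v(j) = (-1 + j)*(2 + j) (v(j) = (-1 + j)*(j + 2) = (-1 + j)*(2 + j))
(-29*v(-1*4))*k = -29*(-2 - 1*4 + (-1*4)²)*(-17/23) = -29*(-2 - 4 + (-4)²)*(-17/23) = -29*(-2 - 4 + 16)*(-17/23) = -29*10*(-17/23) = -290*(-17/23) = 4930/23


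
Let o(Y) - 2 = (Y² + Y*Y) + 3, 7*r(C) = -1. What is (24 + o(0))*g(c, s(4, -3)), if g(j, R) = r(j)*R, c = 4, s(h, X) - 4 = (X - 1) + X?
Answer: 87/7 ≈ 12.429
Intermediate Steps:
r(C) = -⅐ (r(C) = (⅐)*(-1) = -⅐)
s(h, X) = 3 + 2*X (s(h, X) = 4 + ((X - 1) + X) = 4 + ((-1 + X) + X) = 4 + (-1 + 2*X) = 3 + 2*X)
o(Y) = 5 + 2*Y² (o(Y) = 2 + ((Y² + Y*Y) + 3) = 2 + ((Y² + Y²) + 3) = 2 + (2*Y² + 3) = 2 + (3 + 2*Y²) = 5 + 2*Y²)
g(j, R) = -R/7
(24 + o(0))*g(c, s(4, -3)) = (24 + (5 + 2*0²))*(-(3 + 2*(-3))/7) = (24 + (5 + 2*0))*(-(3 - 6)/7) = (24 + (5 + 0))*(-⅐*(-3)) = (24 + 5)*(3/7) = 29*(3/7) = 87/7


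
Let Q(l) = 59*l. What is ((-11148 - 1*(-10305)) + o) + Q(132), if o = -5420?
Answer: 1525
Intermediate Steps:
((-11148 - 1*(-10305)) + o) + Q(132) = ((-11148 - 1*(-10305)) - 5420) + 59*132 = ((-11148 + 10305) - 5420) + 7788 = (-843 - 5420) + 7788 = -6263 + 7788 = 1525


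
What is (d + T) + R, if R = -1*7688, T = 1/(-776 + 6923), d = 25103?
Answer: 107050006/6147 ≈ 17415.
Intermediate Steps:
T = 1/6147 ≈ 0.00016268
R = -7688
(d + T) + R = (25103 + 1/6147) - 7688 = 154308142/6147 - 7688 = 107050006/6147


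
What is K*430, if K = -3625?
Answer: -1558750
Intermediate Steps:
K*430 = -3625*430 = -1558750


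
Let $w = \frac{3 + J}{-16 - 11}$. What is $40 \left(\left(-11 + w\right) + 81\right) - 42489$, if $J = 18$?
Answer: $- \frac{357481}{9} \approx -39720.0$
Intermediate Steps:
$w = - \frac{7}{9}$ ($w = \frac{3 + 18}{-16 - 11} = \frac{21}{-27} = 21 \left(- \frac{1}{27}\right) = - \frac{7}{9} \approx -0.77778$)
$40 \left(\left(-11 + w\right) + 81\right) - 42489 = 40 \left(\left(-11 - \frac{7}{9}\right) + 81\right) - 42489 = 40 \left(- \frac{106}{9} + 81\right) - 42489 = 40 \cdot \frac{623}{9} - 42489 = \frac{24920}{9} - 42489 = - \frac{357481}{9}$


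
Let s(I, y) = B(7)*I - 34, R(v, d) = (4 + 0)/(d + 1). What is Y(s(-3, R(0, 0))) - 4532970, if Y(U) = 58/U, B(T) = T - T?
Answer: -77060519/17 ≈ -4.5330e+6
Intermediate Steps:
R(v, d) = 4/(1 + d)
B(T) = 0
s(I, y) = -34 (s(I, y) = 0*I - 34 = 0 - 34 = -34)
Y(s(-3, R(0, 0))) - 4532970 = 58/(-34) - 4532970 = 58*(-1/34) - 4532970 = -29/17 - 4532970 = -77060519/17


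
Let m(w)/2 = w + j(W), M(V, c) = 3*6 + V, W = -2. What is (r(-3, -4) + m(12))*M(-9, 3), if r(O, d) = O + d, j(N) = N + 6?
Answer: 225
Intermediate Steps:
j(N) = 6 + N
M(V, c) = 18 + V
m(w) = 8 + 2*w (m(w) = 2*(w + (6 - 2)) = 2*(w + 4) = 2*(4 + w) = 8 + 2*w)
(r(-3, -4) + m(12))*M(-9, 3) = ((-3 - 4) + (8 + 2*12))*(18 - 9) = (-7 + (8 + 24))*9 = (-7 + 32)*9 = 25*9 = 225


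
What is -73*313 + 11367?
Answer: -11482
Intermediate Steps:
-73*313 + 11367 = -22849 + 11367 = -11482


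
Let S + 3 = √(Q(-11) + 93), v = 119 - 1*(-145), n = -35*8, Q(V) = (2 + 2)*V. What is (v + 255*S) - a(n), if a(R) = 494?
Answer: 790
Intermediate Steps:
Q(V) = 4*V
n = -280
v = 264 (v = 119 + 145 = 264)
S = 4 (S = -3 + √(4*(-11) + 93) = -3 + √(-44 + 93) = -3 + √49 = -3 + 7 = 4)
(v + 255*S) - a(n) = (264 + 255*4) - 1*494 = (264 + 1020) - 494 = 1284 - 494 = 790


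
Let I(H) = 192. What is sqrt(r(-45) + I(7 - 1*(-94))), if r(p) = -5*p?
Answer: sqrt(417) ≈ 20.421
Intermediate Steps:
sqrt(r(-45) + I(7 - 1*(-94))) = sqrt(-5*(-45) + 192) = sqrt(225 + 192) = sqrt(417)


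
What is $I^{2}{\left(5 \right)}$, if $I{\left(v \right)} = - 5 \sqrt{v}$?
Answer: $125$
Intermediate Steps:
$I^{2}{\left(5 \right)} = \left(- 5 \sqrt{5}\right)^{2} = 125$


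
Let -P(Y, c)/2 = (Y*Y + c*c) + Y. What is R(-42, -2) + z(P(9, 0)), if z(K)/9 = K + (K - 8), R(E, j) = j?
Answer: -3314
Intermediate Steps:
P(Y, c) = -2*Y - 2*Y² - 2*c² (P(Y, c) = -2*((Y*Y + c*c) + Y) = -2*((Y² + c²) + Y) = -2*(Y + Y² + c²) = -2*Y - 2*Y² - 2*c²)
z(K) = -72 + 18*K (z(K) = 9*(K + (K - 8)) = 9*(K + (-8 + K)) = 9*(-8 + 2*K) = -72 + 18*K)
R(-42, -2) + z(P(9, 0)) = -2 + (-72 + 18*(-2*9 - 2*9² - 2*0²)) = -2 + (-72 + 18*(-18 - 2*81 - 2*0)) = -2 + (-72 + 18*(-18 - 162 + 0)) = -2 + (-72 + 18*(-180)) = -2 + (-72 - 3240) = -2 - 3312 = -3314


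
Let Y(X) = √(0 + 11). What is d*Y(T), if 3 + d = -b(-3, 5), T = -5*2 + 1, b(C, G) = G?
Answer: -8*√11 ≈ -26.533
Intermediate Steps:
T = -9 (T = -10 + 1 = -9)
Y(X) = √11
d = -8 (d = -3 - 1*5 = -3 - 5 = -8)
d*Y(T) = -8*√11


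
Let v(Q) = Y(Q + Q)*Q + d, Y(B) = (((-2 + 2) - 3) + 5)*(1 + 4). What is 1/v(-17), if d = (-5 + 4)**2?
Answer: -1/169 ≈ -0.0059172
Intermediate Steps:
Y(B) = 10 (Y(B) = ((0 - 3) + 5)*5 = (-3 + 5)*5 = 2*5 = 10)
d = 1 (d = (-1)**2 = 1)
v(Q) = 1 + 10*Q (v(Q) = 10*Q + 1 = 1 + 10*Q)
1/v(-17) = 1/(1 + 10*(-17)) = 1/(1 - 170) = 1/(-169) = -1/169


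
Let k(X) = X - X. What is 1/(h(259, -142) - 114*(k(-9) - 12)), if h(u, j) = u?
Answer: 1/1627 ≈ 0.00061463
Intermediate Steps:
k(X) = 0
1/(h(259, -142) - 114*(k(-9) - 12)) = 1/(259 - 114*(0 - 12)) = 1/(259 - 114*(-12)) = 1/(259 + 1368) = 1/1627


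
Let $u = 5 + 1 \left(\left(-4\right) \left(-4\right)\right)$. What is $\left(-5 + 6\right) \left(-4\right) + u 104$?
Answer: $2180$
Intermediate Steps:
$u = 21$ ($u = 5 + 1 \cdot 16 = 5 + 16 = 21$)
$\left(-5 + 6\right) \left(-4\right) + u 104 = \left(-5 + 6\right) \left(-4\right) + 21 \cdot 104 = 1 \left(-4\right) + 2184 = -4 + 2184 = 2180$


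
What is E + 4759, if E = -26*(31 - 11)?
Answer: 4239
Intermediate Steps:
E = -520 (E = -26*20 = -520)
E + 4759 = -520 + 4759 = 4239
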